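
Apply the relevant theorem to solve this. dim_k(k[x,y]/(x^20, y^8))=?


Basis: x^i*y^j, i<20, j<8
20*8=160


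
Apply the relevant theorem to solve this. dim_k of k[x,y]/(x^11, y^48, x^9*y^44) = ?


k[x,y]/I, I = (x^11, y^48, x^9*y^44)
Rect: 11x48=528. Corner: (11-9)x(48-44)=8.
dim = 528-8 = 520


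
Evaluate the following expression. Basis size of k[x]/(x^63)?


Basis: 1,x,...,x^62
dim=63


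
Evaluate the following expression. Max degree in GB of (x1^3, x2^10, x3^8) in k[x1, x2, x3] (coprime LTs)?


Pure powers, coprime LTs => already GB.
Degrees: 3, 10, 8
Max=10


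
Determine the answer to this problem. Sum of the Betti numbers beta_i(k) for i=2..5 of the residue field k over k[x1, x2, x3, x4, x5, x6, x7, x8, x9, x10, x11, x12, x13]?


Koszul resolution: beta_i(k)=C(n,i), n=13
C(13,2)=78, C(13,3)=286, C(13,4)=715, C(13,5)=1287
Sum=2366


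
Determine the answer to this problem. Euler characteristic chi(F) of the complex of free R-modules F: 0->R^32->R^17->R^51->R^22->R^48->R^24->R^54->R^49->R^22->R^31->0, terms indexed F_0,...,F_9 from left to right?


chi = sum (-1)^i * rank:
(-1)^0*32=32
(-1)^1*17=-17
(-1)^2*51=51
(-1)^3*22=-22
(-1)^4*48=48
(-1)^5*24=-24
(-1)^6*54=54
(-1)^7*49=-49
(-1)^8*22=22
(-1)^9*31=-31
chi=64


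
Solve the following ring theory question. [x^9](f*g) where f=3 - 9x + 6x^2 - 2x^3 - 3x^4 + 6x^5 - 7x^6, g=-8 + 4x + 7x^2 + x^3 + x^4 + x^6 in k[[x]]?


[x^9] = sum a_i*b_j, i+j=9
  -2*1=-2
  6*1=6
  -7*1=-7
Sum=-3


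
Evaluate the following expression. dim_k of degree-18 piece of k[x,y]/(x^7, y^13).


k[x,y], I = (x^7, y^13), d = 18
Need i < 7 and d-i < 13.
Range: 6 <= i <= 6.
H(18) = 1


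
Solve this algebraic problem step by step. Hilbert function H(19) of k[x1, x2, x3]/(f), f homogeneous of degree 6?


C(21,2)-C(15,2)=210-105=105


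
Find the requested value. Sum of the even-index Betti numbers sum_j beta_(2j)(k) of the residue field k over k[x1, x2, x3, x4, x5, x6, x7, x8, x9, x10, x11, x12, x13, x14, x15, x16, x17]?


Koszul resolution: beta_i(k)=C(n,i), n=17
sum_even C(17,i) = 2^(n-1) = 2^16 = 65536


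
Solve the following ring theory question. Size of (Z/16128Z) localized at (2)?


2-primary part: 16128=2^8*63
Size=2^8=256


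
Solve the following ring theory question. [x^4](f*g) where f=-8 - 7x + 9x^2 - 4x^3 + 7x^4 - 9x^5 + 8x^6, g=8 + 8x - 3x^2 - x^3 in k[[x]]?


[x^4] = sum a_i*b_j, i+j=4
  -7*-1=7
  9*-3=-27
  -4*8=-32
  7*8=56
Sum=4


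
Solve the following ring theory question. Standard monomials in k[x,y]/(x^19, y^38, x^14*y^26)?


k[x,y]/I, I = (x^19, y^38, x^14*y^26)
Rect: 19x38=722. Corner: (19-14)x(38-26)=60.
dim = 722-60 = 662


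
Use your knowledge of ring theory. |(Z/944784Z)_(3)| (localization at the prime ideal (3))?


3-primary part: 944784=3^10*16
Size=3^10=59049


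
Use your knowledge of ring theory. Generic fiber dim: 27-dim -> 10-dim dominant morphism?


dim(fiber)=dim(X)-dim(Y)=27-10=17


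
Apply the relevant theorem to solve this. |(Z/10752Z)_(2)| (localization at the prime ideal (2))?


2-primary part: 10752=2^9*21
Size=2^9=512


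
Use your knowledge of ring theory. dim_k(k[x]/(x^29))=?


Basis: 1,x,...,x^28
dim=29


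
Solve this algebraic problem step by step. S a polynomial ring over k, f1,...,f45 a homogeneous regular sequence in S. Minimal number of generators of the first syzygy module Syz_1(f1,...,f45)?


Regular sequence => Koszul complex is the minimal free resolution.
Syz_1 minimally generated by Koszul relations f_i*e_j - f_j*e_i (i<j): mu(Syz_1) = beta_2 = C(m,2) = m(m-1)/2
m=45
45*44/2 = 990


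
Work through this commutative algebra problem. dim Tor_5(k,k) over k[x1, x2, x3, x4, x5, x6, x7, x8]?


Koszul: C(n,i)=C(8,5)=56


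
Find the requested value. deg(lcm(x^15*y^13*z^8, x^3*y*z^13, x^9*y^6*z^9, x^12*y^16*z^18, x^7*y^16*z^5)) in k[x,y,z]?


lcm = componentwise max:
x: max(15,3,9,12,7)=15
y: max(13,1,6,16,16)=16
z: max(8,13,9,18,5)=18
Total=15+16+18=49


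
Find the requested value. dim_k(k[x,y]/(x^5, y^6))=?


Basis: x^i*y^j, i<5, j<6
5*6=30


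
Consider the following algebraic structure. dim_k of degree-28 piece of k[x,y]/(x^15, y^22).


k[x,y], I = (x^15, y^22), d = 28
Need i < 15 and d-i < 22.
Range: 7 <= i <= 14.
H(28) = 8


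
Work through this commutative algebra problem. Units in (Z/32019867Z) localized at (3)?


Local ring = Z/2187Z.
phi(2187) = 3^6*(3-1) = 1458


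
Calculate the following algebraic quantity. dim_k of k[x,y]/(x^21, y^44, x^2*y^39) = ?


k[x,y]/I, I = (x^21, y^44, x^2*y^39)
Rect: 21x44=924. Corner: (21-2)x(44-39)=95.
dim = 924-95 = 829


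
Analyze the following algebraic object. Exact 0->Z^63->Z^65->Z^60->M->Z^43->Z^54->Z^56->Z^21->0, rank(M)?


Alt sum=0:
(-1)^0*63 + (-1)^1*65 + (-1)^2*60 + (-1)^3*? + (-1)^4*43 + (-1)^5*54 + (-1)^6*56 + (-1)^7*21=0
rank(M)=82


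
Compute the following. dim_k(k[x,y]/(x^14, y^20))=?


Basis: x^i*y^j, i<14, j<20
14*20=280


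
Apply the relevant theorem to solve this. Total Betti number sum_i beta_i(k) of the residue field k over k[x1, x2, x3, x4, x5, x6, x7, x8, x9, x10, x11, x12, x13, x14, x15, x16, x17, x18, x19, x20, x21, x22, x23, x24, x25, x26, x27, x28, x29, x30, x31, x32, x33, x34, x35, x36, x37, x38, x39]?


Koszul resolution: beta_i(k)=C(n,i), n=39
sum_i C(39,i) = 2^39 = 549755813888


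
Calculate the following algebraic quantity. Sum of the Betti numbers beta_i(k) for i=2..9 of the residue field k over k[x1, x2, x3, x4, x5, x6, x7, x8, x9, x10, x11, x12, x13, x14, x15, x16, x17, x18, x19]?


Koszul resolution: beta_i(k)=C(n,i), n=19
C(19,2)=171, C(19,3)=969, C(19,4)=3876, C(19,5)=11628, C(19,6)=27132, C(19,7)=50388, C(19,8)=75582, C(19,9)=92378
Sum=262124


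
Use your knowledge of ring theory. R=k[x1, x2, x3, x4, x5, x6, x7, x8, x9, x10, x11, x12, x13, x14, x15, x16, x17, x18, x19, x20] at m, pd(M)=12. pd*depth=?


pd+depth=20
depth=20-12=8
pd*depth=12*8=96


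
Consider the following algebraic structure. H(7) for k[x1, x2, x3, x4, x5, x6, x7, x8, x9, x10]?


C(d+n-1,n-1)=C(16,9)=11440


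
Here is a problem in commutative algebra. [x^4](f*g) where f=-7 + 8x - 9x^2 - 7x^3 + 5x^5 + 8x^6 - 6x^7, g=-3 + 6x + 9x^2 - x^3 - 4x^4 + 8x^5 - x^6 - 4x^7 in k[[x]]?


[x^4] = sum a_i*b_j, i+j=4
  -7*-4=28
  8*-1=-8
  -9*9=-81
  -7*6=-42
Sum=-103


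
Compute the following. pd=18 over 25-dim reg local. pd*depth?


pd+depth=25
depth=25-18=7
pd*depth=18*7=126


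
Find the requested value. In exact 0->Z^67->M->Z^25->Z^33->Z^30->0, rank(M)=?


Alt sum=0:
(-1)^0*67 + (-1)^1*? + (-1)^2*25 + (-1)^3*33 + (-1)^4*30=0
rank(M)=89


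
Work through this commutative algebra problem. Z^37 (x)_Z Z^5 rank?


rank(M(x)N) = rank(M)*rank(N)
37*5 = 185


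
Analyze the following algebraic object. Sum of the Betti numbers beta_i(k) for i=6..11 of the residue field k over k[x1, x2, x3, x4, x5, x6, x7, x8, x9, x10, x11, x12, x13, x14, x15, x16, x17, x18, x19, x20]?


Koszul resolution: beta_i(k)=C(n,i), n=20
C(20,6)=38760, C(20,7)=77520, C(20,8)=125970, C(20,9)=167960, C(20,10)=184756, C(20,11)=167960
Sum=762926


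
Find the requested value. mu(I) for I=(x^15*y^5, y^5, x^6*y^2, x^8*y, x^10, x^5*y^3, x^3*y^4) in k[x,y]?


Remove redundant (divisible by others).
x^15*y^5 redundant.
Min: x^10, x^8*y, x^6*y^2, x^5*y^3, x^3*y^4, y^5
Count=6


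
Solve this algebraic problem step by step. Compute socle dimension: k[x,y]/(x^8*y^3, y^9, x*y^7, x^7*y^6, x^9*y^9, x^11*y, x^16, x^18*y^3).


Socle = ann(m) = span of standard monomials u with x*u, y*u in I (staircase corners).
Redundant generators: x^18*y^3, x^9*y^9
Minimal generators: x^16, x^11*y, x^8*y^3, x^7*y^6, x*y^7, y^9
Corners: y^8, x^6y^6, x^7y^5, x^10y^2, x^15
Socle dim=5


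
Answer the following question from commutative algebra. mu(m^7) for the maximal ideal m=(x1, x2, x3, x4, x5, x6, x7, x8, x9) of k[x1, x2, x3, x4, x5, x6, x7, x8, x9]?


Graded Nakayama: mu(m^d) = dim_k (m^d/m^(d+1)) = #degree-7 monomials in 9 vars
C(n+d-1,d)=C(15,7)=6435


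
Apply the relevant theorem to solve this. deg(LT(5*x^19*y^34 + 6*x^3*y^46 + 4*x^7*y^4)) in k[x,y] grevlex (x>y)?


LT: 5*x^19*y^34
deg_x=19, deg_y=34
Total=19+34=53


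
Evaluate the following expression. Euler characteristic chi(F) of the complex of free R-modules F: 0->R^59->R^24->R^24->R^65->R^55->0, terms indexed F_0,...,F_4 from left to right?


chi = sum (-1)^i * rank:
(-1)^0*59=59
(-1)^1*24=-24
(-1)^2*24=24
(-1)^3*65=-65
(-1)^4*55=55
chi=49


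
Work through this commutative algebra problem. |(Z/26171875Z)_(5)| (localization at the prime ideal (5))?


5-primary part: 26171875=5^8*67
Size=5^8=390625


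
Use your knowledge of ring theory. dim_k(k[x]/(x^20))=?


Basis: 1,x,...,x^19
dim=20


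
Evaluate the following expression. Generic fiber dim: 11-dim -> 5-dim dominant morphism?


dim(fiber)=dim(X)-dim(Y)=11-5=6


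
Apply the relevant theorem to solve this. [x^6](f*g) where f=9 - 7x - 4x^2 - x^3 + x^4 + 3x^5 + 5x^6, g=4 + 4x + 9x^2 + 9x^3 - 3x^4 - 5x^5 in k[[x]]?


[x^6] = sum a_i*b_j, i+j=6
  -7*-5=35
  -4*-3=12
  -1*9=-9
  1*9=9
  3*4=12
  5*4=20
Sum=79


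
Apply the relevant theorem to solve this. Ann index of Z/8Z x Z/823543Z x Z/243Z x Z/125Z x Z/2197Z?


Exponent = lcm of the cyclic orders; pairwise coprime => product.
2^3*7^7*3^5*5^3*13^3=8*823543*243*125*2197=439665724953000


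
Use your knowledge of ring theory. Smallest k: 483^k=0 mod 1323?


483^k mod 1323:
k=1: 483
k=2: 441
k=3: 0
First zero at k = 3


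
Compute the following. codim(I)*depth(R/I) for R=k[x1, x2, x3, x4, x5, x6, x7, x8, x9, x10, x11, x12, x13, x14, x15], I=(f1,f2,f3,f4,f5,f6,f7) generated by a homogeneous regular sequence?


codim=7, depth=dim(R/I)=15-7=8
Product=7*8=56


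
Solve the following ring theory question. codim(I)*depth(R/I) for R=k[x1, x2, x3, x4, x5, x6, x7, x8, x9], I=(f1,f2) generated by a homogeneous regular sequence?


codim=2, depth=dim(R/I)=9-2=7
Product=2*7=14


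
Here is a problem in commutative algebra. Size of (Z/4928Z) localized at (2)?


2-primary part: 4928=2^6*77
Size=2^6=64


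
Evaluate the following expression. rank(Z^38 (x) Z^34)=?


rank(M(x)N) = rank(M)*rank(N)
38*34 = 1292


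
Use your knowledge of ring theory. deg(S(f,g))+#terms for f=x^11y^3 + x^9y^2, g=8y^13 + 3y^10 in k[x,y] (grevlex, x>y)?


LT(f)=x^11y^3, LT(g)=8y^13
lcm(LM)=x^11y^13
S(f,g) (scaled by 8 to clear denominators) = 8y^10*f - x^11*g = -3x^11y^10 + 8x^9y^12
2 terms, deg 21.
21+2=23


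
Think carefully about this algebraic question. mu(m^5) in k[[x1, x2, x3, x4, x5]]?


C(n+d-1,d)=C(9,5)=126


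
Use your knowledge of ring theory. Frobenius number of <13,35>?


gcd(13,35)=1 => F=ab-a-b=13*35-13-35=455-48=407


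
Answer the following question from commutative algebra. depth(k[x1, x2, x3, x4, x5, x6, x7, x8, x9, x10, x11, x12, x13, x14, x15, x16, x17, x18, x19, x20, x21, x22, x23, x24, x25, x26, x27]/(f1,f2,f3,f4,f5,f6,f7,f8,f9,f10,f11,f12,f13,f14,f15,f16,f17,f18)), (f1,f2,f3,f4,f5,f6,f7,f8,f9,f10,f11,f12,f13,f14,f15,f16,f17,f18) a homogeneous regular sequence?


depth(R)=27
depth(R/I)=27-18=9


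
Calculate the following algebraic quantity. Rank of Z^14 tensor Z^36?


rank(M(x)N) = rank(M)*rank(N)
14*36 = 504


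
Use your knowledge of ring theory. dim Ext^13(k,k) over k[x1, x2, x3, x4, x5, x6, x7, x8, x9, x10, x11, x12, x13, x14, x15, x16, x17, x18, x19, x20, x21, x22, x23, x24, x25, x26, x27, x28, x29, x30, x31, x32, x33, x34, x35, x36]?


C(n,i)=C(36,13)=2310789600


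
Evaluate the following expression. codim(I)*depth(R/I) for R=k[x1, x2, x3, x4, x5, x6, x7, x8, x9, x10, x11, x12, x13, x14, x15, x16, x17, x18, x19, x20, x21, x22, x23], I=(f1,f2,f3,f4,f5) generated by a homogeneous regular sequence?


codim=5, depth=dim(R/I)=23-5=18
Product=5*18=90


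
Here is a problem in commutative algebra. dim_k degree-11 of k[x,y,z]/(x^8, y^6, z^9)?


Need i<8, j<6, k<9 with i+j+k=11.
For each i, j ranges over max(0,11-i-8)..min(5,11-i):
  i=0: j in [3,5] -> 3
  i=1: j in [2,5] -> 4
  i=2: j in [1,5] -> 5
  i=3: j in [0,5] -> 6
  i=4: j in [0,5] -> 6
  i=5: j in [0,5] -> 6
  i=6: j in [0,5] -> 6
  i=7: j in [0,4] -> 5
H(11) = 3+4+5+6+6+6+6+5 = 41


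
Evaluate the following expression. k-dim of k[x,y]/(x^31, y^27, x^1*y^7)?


k[x,y]/I, I = (x^31, y^27, x^1*y^7)
Rect: 31x27=837. Corner: (31-1)x(27-7)=600.
dim = 837-600 = 237


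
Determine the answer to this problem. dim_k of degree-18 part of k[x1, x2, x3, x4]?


C(d+n-1,n-1)=C(21,3)=1330


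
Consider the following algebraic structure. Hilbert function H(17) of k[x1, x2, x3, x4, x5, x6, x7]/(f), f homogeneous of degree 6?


C(23,6)-C(17,6)=100947-12376=88571


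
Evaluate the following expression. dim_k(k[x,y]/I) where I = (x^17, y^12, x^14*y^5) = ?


k[x,y]/I, I = (x^17, y^12, x^14*y^5)
Rect: 17x12=204. Corner: (17-14)x(12-5)=21.
dim = 204-21 = 183


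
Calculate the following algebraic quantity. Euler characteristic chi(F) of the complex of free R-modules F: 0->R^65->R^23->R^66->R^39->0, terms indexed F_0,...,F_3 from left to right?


chi = sum (-1)^i * rank:
(-1)^0*65=65
(-1)^1*23=-23
(-1)^2*66=66
(-1)^3*39=-39
chi=69


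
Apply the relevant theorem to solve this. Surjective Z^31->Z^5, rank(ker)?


rank(ker) = 31-5 = 26


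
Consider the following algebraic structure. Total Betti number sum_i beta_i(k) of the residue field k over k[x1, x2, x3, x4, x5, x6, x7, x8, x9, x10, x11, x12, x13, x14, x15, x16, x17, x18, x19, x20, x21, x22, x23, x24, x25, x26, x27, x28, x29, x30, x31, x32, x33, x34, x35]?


Koszul resolution: beta_i(k)=C(n,i), n=35
sum_i C(35,i) = 2^35 = 34359738368


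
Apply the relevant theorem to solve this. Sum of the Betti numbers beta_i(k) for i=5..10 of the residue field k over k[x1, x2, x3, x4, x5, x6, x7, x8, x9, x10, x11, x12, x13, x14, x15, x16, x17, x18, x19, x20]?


Koszul resolution: beta_i(k)=C(n,i), n=20
C(20,5)=15504, C(20,6)=38760, C(20,7)=77520, C(20,8)=125970, C(20,9)=167960, C(20,10)=184756
Sum=610470


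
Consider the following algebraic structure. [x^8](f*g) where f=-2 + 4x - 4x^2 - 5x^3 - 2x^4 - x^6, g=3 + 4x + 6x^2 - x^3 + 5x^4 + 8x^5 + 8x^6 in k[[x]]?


[x^8] = sum a_i*b_j, i+j=8
  -4*8=-32
  -5*8=-40
  -2*5=-10
  -1*6=-6
Sum=-88


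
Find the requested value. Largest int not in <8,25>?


gcd(8,25)=1 => F=ab-a-b=8*25-8-25=200-33=167


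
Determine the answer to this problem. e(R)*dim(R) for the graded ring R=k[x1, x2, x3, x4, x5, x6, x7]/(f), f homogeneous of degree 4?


e(R)=deg(f)=4, dim(R)=7-1=6
e*dim=4*6=24


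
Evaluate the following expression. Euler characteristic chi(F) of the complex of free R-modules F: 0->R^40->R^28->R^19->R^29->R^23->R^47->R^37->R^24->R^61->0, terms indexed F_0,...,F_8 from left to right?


chi = sum (-1)^i * rank:
(-1)^0*40=40
(-1)^1*28=-28
(-1)^2*19=19
(-1)^3*29=-29
(-1)^4*23=23
(-1)^5*47=-47
(-1)^6*37=37
(-1)^7*24=-24
(-1)^8*61=61
chi=52


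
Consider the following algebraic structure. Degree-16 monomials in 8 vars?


C(d+n-1,n-1)=C(23,7)=245157


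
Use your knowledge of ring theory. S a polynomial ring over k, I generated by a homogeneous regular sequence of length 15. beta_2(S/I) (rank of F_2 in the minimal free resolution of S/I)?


Regular sequence => Koszul complex is the minimal free resolution.
Syz_1 minimally generated by Koszul relations f_i*e_j - f_j*e_i (i<j): mu(Syz_1) = beta_2 = C(m,2) = m(m-1)/2
m=15
15*14/2 = 105


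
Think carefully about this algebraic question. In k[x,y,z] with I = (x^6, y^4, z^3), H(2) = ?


Need i<6, j<4, k<3 with i+j+k=2.
For each i, j ranges over max(0,2-i-2)..min(3,2-i):
  i=0: j in [0,2] -> 3
  i=1: j in [0,1] -> 2
  i=2: j in [0,0] -> 1
H(2) = 3+2+1 = 6


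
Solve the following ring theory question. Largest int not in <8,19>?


gcd(8,19)=1 => F=ab-a-b=8*19-8-19=152-27=125


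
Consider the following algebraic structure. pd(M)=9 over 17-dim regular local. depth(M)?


pd+depth=depth(R)=17
depth=17-9=8


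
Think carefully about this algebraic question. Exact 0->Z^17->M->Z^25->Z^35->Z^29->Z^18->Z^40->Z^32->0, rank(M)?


Alt sum=0:
(-1)^0*17 + (-1)^1*? + (-1)^2*25 + (-1)^3*35 + (-1)^4*29 + (-1)^5*18 + (-1)^6*40 + (-1)^7*32=0
rank(M)=26


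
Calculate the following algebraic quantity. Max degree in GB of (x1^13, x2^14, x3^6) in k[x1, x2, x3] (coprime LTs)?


Pure powers, coprime LTs => already GB.
Degrees: 13, 14, 6
Max=14


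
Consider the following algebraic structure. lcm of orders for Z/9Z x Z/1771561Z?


Exponent = lcm of the cyclic orders; pairwise coprime => product.
3^2*11^6=9*1771561=15944049


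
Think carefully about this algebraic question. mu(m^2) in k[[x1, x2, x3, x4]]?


C(n+d-1,d)=C(5,2)=10


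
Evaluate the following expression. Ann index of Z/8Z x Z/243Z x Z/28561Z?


Exponent = lcm of the cyclic orders; pairwise coprime => product.
2^3*3^5*13^4=8*243*28561=55522584


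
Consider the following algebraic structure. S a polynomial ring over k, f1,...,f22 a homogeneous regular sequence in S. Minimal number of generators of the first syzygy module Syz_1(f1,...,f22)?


Regular sequence => Koszul complex is the minimal free resolution.
Syz_1 minimally generated by Koszul relations f_i*e_j - f_j*e_i (i<j): mu(Syz_1) = beta_2 = C(m,2) = m(m-1)/2
m=22
22*21/2 = 231


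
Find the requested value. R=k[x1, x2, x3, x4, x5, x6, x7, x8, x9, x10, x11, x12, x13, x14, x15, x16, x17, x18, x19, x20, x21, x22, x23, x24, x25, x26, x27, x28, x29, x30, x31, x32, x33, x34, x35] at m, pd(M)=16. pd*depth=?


pd+depth=35
depth=35-16=19
pd*depth=16*19=304


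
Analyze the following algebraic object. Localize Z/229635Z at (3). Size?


3-primary part: 229635=3^8*35
Size=3^8=6561


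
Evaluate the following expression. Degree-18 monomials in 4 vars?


C(d+n-1,n-1)=C(21,3)=1330


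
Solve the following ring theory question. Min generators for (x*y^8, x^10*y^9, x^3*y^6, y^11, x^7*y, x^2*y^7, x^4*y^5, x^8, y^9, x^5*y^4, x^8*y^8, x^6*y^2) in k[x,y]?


Remove redundant (divisible by others).
y^11 redundant.
x^8*y^8 redundant.
x^10*y^9 redundant.
Min: x^8, x^7*y, x^6*y^2, x^5*y^4, x^4*y^5, x^3*y^6, x^2*y^7, x*y^8, y^9
Count=9


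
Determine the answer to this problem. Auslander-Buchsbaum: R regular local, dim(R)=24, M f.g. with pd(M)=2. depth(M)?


pd+depth=depth(R)=24
depth=24-2=22


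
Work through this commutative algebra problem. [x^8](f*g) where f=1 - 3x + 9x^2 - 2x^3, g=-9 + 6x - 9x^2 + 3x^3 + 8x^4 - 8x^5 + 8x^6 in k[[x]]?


[x^8] = sum a_i*b_j, i+j=8
  9*8=72
  -2*-8=16
Sum=88


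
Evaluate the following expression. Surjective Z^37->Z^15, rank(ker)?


rank(ker) = 37-15 = 22


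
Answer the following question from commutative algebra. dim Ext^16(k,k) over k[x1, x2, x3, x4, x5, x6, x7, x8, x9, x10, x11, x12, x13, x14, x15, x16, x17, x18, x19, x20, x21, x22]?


C(n,i)=C(22,16)=74613


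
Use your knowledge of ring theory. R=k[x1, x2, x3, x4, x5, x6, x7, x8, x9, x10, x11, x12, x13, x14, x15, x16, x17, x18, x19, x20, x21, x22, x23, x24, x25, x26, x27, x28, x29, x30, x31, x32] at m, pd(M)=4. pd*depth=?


pd+depth=32
depth=32-4=28
pd*depth=4*28=112


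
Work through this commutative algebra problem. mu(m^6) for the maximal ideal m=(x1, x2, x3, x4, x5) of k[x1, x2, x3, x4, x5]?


Graded Nakayama: mu(m^d) = dim_k (m^d/m^(d+1)) = #degree-6 monomials in 5 vars
C(n+d-1,d)=C(10,6)=210


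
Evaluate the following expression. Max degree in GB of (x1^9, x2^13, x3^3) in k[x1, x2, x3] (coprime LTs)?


Pure powers, coprime LTs => already GB.
Degrees: 9, 13, 3
Max=13


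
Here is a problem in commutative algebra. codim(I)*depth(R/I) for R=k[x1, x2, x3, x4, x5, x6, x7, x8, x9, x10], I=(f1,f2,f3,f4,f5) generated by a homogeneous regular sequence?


codim=5, depth=dim(R/I)=10-5=5
Product=5*5=25


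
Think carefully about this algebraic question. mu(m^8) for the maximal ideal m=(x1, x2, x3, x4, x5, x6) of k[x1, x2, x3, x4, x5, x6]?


Graded Nakayama: mu(m^d) = dim_k (m^d/m^(d+1)) = #degree-8 monomials in 6 vars
C(n+d-1,d)=C(13,8)=1287


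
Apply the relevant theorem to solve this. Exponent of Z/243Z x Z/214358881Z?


Exponent = lcm of the cyclic orders; pairwise coprime => product.
3^5*11^8=243*214358881=52089208083


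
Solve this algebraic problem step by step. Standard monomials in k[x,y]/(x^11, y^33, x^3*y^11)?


k[x,y]/I, I = (x^11, y^33, x^3*y^11)
Rect: 11x33=363. Corner: (11-3)x(33-11)=176.
dim = 363-176 = 187


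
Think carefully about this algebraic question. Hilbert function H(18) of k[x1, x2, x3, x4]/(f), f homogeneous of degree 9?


C(21,3)-C(12,3)=1330-220=1110


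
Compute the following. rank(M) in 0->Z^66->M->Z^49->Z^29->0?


Alt sum=0:
(-1)^0*66 + (-1)^1*? + (-1)^2*49 + (-1)^3*29=0
rank(M)=86


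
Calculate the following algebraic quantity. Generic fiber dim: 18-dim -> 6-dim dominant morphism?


dim(fiber)=dim(X)-dim(Y)=18-6=12


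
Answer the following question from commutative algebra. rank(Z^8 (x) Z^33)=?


rank(M(x)N) = rank(M)*rank(N)
8*33 = 264


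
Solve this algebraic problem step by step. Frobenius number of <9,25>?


gcd(9,25)=1 => F=ab-a-b=9*25-9-25=225-34=191


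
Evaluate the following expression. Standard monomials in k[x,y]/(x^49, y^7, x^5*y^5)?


k[x,y]/I, I = (x^49, y^7, x^5*y^5)
Rect: 49x7=343. Corner: (49-5)x(7-5)=88.
dim = 343-88 = 255


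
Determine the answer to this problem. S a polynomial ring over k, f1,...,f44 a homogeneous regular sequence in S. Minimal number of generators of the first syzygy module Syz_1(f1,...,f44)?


Regular sequence => Koszul complex is the minimal free resolution.
Syz_1 minimally generated by Koszul relations f_i*e_j - f_j*e_i (i<j): mu(Syz_1) = beta_2 = C(m,2) = m(m-1)/2
m=44
44*43/2 = 946


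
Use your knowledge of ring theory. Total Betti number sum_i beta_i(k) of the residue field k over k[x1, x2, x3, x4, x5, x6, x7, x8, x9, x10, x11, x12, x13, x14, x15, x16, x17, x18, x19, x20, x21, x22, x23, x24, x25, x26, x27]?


Koszul resolution: beta_i(k)=C(n,i), n=27
sum_i C(27,i) = 2^27 = 134217728


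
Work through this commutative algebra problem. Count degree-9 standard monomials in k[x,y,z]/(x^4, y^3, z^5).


Need i<4, j<3, k<5 with i+j+k=9.
For each i, j ranges over max(0,9-i-4)..min(2,9-i):
  i=0: j in [5,2] -> 0
  i=1: j in [4,2] -> 0
  i=2: j in [3,2] -> 0
  i=3: j in [2,2] -> 1
H(9) = 0+0+0+1 = 1


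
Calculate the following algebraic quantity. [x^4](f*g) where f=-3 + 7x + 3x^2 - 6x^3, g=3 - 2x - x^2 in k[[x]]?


[x^4] = sum a_i*b_j, i+j=4
  3*-1=-3
  -6*-2=12
Sum=9


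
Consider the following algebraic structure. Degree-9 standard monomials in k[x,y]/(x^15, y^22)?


k[x,y], I = (x^15, y^22), d = 9
Need i < 15 and d-i < 22.
Range: 0 <= i <= 9.
H(9) = 10


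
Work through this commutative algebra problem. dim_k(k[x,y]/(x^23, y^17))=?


Basis: x^i*y^j, i<23, j<17
23*17=391


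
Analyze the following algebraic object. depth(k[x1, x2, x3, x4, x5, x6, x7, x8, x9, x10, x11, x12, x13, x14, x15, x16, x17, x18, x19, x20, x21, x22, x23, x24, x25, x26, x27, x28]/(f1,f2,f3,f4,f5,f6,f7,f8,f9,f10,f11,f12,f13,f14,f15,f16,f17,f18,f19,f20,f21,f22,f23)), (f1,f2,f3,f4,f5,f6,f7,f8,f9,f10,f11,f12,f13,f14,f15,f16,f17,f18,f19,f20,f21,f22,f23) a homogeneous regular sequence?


depth(R)=28
depth(R/I)=28-23=5


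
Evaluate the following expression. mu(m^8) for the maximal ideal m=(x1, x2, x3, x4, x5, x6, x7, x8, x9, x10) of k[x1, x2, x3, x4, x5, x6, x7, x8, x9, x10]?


Graded Nakayama: mu(m^d) = dim_k (m^d/m^(d+1)) = #degree-8 monomials in 10 vars
C(n+d-1,d)=C(17,8)=24310


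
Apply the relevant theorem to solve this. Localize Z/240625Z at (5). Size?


5-primary part: 240625=5^5*77
Size=5^5=3125


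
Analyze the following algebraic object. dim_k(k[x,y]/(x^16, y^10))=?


Basis: x^i*y^j, i<16, j<10
16*10=160


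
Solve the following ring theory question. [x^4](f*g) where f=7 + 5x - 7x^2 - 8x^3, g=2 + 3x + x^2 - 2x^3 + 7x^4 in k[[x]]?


[x^4] = sum a_i*b_j, i+j=4
  7*7=49
  5*-2=-10
  -7*1=-7
  -8*3=-24
Sum=8


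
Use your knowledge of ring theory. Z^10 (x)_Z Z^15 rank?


rank(M(x)N) = rank(M)*rank(N)
10*15 = 150


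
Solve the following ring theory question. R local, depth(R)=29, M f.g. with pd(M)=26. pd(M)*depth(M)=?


pd+depth=29
depth=29-26=3
pd*depth=26*3=78


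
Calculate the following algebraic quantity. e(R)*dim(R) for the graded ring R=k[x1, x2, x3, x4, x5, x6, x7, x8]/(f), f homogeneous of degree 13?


e(R)=deg(f)=13, dim(R)=8-1=7
e*dim=13*7=91


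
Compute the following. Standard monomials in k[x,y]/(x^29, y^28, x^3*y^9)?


k[x,y]/I, I = (x^29, y^28, x^3*y^9)
Rect: 29x28=812. Corner: (29-3)x(28-9)=494.
dim = 812-494 = 318


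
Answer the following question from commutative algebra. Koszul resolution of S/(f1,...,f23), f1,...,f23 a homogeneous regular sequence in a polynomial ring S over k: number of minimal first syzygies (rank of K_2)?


Regular sequence => Koszul complex is the minimal free resolution.
Syz_1 minimally generated by Koszul relations f_i*e_j - f_j*e_i (i<j): mu(Syz_1) = beta_2 = C(m,2) = m(m-1)/2
m=23
23*22/2 = 253


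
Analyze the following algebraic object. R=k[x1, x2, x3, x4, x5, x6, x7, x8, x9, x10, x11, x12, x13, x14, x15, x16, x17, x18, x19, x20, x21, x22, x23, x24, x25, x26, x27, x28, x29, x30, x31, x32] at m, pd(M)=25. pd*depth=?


pd+depth=32
depth=32-25=7
pd*depth=25*7=175


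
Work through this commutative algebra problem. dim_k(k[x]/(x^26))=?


Basis: 1,x,...,x^25
dim=26


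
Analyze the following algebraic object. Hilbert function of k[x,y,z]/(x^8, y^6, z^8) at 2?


Need i<8, j<6, k<8 with i+j+k=2.
For each i, j ranges over max(0,2-i-7)..min(5,2-i):
  i=0: j in [0,2] -> 3
  i=1: j in [0,1] -> 2
  i=2: j in [0,0] -> 1
H(2) = 3+2+1 = 6


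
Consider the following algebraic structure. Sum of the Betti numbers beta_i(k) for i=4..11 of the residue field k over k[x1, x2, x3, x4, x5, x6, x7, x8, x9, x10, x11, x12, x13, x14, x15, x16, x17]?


Koszul resolution: beta_i(k)=C(n,i), n=17
C(17,4)=2380, C(17,5)=6188, C(17,6)=12376, C(17,7)=19448, C(17,8)=24310, C(17,9)=24310, C(17,10)=19448, C(17,11)=12376
Sum=120836


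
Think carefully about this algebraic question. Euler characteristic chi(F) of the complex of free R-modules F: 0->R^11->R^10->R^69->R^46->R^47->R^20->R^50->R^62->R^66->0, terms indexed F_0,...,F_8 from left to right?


chi = sum (-1)^i * rank:
(-1)^0*11=11
(-1)^1*10=-10
(-1)^2*69=69
(-1)^3*46=-46
(-1)^4*47=47
(-1)^5*20=-20
(-1)^6*50=50
(-1)^7*62=-62
(-1)^8*66=66
chi=105


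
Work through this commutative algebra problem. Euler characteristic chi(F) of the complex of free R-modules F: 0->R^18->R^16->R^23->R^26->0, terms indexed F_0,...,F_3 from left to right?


chi = sum (-1)^i * rank:
(-1)^0*18=18
(-1)^1*16=-16
(-1)^2*23=23
(-1)^3*26=-26
chi=-1


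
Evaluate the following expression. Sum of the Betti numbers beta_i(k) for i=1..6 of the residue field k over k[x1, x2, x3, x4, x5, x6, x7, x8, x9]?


Koszul resolution: beta_i(k)=C(n,i), n=9
C(9,1)=9, C(9,2)=36, C(9,3)=84, C(9,4)=126, C(9,5)=126, C(9,6)=84
Sum=465


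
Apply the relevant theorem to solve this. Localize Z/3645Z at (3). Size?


3-primary part: 3645=3^6*5
Size=3^6=729


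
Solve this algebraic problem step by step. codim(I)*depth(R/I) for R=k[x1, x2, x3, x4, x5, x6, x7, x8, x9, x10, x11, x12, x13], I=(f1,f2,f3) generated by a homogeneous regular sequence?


codim=3, depth=dim(R/I)=13-3=10
Product=3*10=30


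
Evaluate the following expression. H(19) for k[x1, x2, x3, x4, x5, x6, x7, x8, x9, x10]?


C(d+n-1,n-1)=C(28,9)=6906900


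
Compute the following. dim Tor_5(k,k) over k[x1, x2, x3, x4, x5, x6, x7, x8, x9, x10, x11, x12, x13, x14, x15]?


Koszul: C(n,i)=C(15,5)=3003


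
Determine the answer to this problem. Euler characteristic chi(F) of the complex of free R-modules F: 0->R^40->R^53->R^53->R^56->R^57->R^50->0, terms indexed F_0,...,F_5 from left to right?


chi = sum (-1)^i * rank:
(-1)^0*40=40
(-1)^1*53=-53
(-1)^2*53=53
(-1)^3*56=-56
(-1)^4*57=57
(-1)^5*50=-50
chi=-9


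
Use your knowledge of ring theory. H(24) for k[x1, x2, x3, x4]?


C(d+n-1,n-1)=C(27,3)=2925


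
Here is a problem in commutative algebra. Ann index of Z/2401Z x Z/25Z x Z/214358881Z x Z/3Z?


Exponent = lcm of the cyclic orders; pairwise coprime => product.
7^4*5^2*11^8*3^1=2401*25*214358881*3=38600675496075


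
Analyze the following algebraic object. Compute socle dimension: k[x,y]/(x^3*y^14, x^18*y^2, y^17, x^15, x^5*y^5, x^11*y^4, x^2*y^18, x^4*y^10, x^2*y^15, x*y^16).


Socle = ann(m) = span of standard monomials u with x*u, y*u in I (staircase corners).
Redundant generators: x^18*y^2, x^2*y^18
Minimal generators: x^15, x^11*y^4, x^5*y^5, x^4*y^10, x^3*y^14, x^2*y^15, x*y^16, y^17
Corners: y^16, xy^15, x^2y^14, x^3y^13, x^4y^9, x^10y^4, x^14y^3
Socle dim=7


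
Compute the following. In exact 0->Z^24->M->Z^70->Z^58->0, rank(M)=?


Alt sum=0:
(-1)^0*24 + (-1)^1*? + (-1)^2*70 + (-1)^3*58=0
rank(M)=36


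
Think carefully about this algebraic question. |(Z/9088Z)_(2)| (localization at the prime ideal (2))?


2-primary part: 9088=2^7*71
Size=2^7=128


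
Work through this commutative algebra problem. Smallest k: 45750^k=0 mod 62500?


45750^k mod 62500:
k=1: 45750
k=2: 0
First zero at k = 2


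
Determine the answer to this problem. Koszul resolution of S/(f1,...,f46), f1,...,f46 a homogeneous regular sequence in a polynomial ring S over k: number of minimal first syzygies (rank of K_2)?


Regular sequence => Koszul complex is the minimal free resolution.
Syz_1 minimally generated by Koszul relations f_i*e_j - f_j*e_i (i<j): mu(Syz_1) = beta_2 = C(m,2) = m(m-1)/2
m=46
46*45/2 = 1035


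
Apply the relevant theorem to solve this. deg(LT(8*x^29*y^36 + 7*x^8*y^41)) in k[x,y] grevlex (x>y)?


LT: 8*x^29*y^36
deg_x=29, deg_y=36
Total=29+36=65


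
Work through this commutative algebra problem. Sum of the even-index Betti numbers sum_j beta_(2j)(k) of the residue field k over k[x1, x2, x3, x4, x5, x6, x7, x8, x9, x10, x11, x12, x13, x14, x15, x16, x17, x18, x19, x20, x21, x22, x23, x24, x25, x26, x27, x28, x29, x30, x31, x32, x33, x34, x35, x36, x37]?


Koszul resolution: beta_i(k)=C(n,i), n=37
sum_even C(37,i) = 2^(n-1) = 2^36 = 68719476736


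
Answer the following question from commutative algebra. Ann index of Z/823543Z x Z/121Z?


Exponent = lcm of the cyclic orders; pairwise coprime => product.
7^7*11^2=823543*121=99648703


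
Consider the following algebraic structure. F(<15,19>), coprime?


gcd(15,19)=1 => F=ab-a-b=15*19-15-19=285-34=251


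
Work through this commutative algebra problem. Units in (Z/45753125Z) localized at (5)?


Local ring = Z/3125Z.
phi(3125) = 5^4*(5-1) = 2500


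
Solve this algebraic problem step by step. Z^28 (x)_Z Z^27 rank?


rank(M(x)N) = rank(M)*rank(N)
28*27 = 756


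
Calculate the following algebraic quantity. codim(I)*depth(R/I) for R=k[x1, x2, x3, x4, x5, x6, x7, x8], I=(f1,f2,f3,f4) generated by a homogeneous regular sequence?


codim=4, depth=dim(R/I)=8-4=4
Product=4*4=16


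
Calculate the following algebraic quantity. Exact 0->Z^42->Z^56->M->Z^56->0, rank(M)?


Alt sum=0:
(-1)^0*42 + (-1)^1*56 + (-1)^2*? + (-1)^3*56=0
rank(M)=70


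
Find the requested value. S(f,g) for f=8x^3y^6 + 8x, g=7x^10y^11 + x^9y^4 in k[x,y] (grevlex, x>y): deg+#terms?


LT(f)=8x^3y^6, LT(g)=7x^10y^11
lcm(LM)=x^10y^11
S(f,g) (scaled by 56 to clear denominators) = 7x^7y^5*f - 8*g = -8x^9y^4 + 56x^8y^5
2 terms, deg 13.
13+2=15


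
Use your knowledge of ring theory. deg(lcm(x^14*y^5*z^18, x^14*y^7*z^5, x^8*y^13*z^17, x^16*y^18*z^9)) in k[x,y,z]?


lcm = componentwise max:
x: max(14,14,8,16)=16
y: max(5,7,13,18)=18
z: max(18,5,17,9)=18
Total=16+18+18=52


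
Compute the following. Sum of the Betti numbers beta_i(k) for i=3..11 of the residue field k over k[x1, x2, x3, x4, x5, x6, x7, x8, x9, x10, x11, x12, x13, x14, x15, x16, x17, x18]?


Koszul resolution: beta_i(k)=C(n,i), n=18
C(18,3)=816, C(18,4)=3060, C(18,5)=8568, C(18,6)=18564, C(18,7)=31824, C(18,8)=43758, C(18,9)=48620, C(18,10)=43758, C(18,11)=31824
Sum=230792


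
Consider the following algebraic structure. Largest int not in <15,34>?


gcd(15,34)=1 => F=ab-a-b=15*34-15-34=510-49=461


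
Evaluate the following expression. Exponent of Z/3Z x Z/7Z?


Exponent = lcm of the cyclic orders; pairwise coprime => product.
3^1*7^1=3*7=21


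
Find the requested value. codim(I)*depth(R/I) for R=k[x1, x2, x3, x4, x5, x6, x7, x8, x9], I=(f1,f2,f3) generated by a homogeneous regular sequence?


codim=3, depth=dim(R/I)=9-3=6
Product=3*6=18


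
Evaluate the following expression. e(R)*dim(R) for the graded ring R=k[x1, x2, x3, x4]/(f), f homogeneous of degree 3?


e(R)=deg(f)=3, dim(R)=4-1=3
e*dim=3*3=9


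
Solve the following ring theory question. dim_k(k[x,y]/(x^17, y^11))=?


Basis: x^i*y^j, i<17, j<11
17*11=187


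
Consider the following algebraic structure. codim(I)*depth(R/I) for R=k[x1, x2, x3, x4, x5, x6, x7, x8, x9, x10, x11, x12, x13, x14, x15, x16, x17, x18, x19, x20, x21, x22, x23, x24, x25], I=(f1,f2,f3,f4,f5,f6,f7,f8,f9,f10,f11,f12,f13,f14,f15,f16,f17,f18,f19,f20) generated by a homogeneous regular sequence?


codim=20, depth=dim(R/I)=25-20=5
Product=20*5=100


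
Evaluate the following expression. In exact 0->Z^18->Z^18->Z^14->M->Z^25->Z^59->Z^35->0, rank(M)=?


Alt sum=0:
(-1)^0*18 + (-1)^1*18 + (-1)^2*14 + (-1)^3*? + (-1)^4*25 + (-1)^5*59 + (-1)^6*35=0
rank(M)=15


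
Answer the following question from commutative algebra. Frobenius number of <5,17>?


gcd(5,17)=1 => F=ab-a-b=5*17-5-17=85-22=63


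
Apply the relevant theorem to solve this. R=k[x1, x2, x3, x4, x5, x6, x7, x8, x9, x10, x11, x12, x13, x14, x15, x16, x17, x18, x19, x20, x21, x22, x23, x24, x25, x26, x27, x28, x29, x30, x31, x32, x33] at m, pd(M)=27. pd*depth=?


pd+depth=33
depth=33-27=6
pd*depth=27*6=162


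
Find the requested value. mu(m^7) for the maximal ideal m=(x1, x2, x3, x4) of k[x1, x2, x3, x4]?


Graded Nakayama: mu(m^d) = dim_k (m^d/m^(d+1)) = #degree-7 monomials in 4 vars
C(n+d-1,d)=C(10,7)=120


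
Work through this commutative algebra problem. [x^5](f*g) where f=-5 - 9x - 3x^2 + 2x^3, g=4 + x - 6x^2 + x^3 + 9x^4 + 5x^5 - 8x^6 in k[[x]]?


[x^5] = sum a_i*b_j, i+j=5
  -5*5=-25
  -9*9=-81
  -3*1=-3
  2*-6=-12
Sum=-121


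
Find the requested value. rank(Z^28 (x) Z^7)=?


rank(M(x)N) = rank(M)*rank(N)
28*7 = 196


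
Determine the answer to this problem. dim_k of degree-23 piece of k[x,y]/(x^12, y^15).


k[x,y], I = (x^12, y^15), d = 23
Need i < 12 and d-i < 15.
Range: 9 <= i <= 11.
H(23) = 3


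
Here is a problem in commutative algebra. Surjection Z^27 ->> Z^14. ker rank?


rank(ker) = 27-14 = 13


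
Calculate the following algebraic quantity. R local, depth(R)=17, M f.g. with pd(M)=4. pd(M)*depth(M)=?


pd+depth=17
depth=17-4=13
pd*depth=4*13=52


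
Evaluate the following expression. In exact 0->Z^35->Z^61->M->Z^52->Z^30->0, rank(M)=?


Alt sum=0:
(-1)^0*35 + (-1)^1*61 + (-1)^2*? + (-1)^3*52 + (-1)^4*30=0
rank(M)=48


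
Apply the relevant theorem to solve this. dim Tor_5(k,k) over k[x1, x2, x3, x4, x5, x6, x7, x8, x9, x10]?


Koszul: C(n,i)=C(10,5)=252


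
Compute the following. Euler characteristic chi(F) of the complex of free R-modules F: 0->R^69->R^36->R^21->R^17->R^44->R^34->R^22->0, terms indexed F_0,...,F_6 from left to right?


chi = sum (-1)^i * rank:
(-1)^0*69=69
(-1)^1*36=-36
(-1)^2*21=21
(-1)^3*17=-17
(-1)^4*44=44
(-1)^5*34=-34
(-1)^6*22=22
chi=69


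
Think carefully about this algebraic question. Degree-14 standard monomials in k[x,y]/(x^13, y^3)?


k[x,y], I = (x^13, y^3), d = 14
Need i < 13 and d-i < 3.
Range: 12 <= i <= 12.
H(14) = 1


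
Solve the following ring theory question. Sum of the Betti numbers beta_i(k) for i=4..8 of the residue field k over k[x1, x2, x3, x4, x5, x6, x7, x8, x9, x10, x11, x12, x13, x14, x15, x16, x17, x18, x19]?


Koszul resolution: beta_i(k)=C(n,i), n=19
C(19,4)=3876, C(19,5)=11628, C(19,6)=27132, C(19,7)=50388, C(19,8)=75582
Sum=168606


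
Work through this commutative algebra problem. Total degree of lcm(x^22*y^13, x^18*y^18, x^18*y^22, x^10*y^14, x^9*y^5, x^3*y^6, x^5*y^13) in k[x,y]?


lcm = componentwise max:
x: max(22,18,18,10,9,3,5)=22
y: max(13,18,22,14,5,6,13)=22
Total=22+22=44


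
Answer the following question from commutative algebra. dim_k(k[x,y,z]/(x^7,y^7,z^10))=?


Basis: x^iy^jz^k, i<7,j<7,k<10
7*7*10=490


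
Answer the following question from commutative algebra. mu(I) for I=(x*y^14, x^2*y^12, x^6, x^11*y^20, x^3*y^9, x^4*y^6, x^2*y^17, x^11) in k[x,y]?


Remove redundant (divisible by others).
x^2*y^17 redundant.
x^11 redundant.
x^11*y^20 redundant.
Min: x^6, x^4*y^6, x^3*y^9, x^2*y^12, x*y^14
Count=5


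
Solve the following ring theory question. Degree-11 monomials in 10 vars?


C(d+n-1,n-1)=C(20,9)=167960


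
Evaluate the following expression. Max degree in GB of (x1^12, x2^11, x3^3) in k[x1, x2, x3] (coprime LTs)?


Pure powers, coprime LTs => already GB.
Degrees: 12, 11, 3
Max=12


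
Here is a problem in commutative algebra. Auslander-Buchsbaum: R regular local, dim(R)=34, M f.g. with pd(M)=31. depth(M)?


pd+depth=depth(R)=34
depth=34-31=3


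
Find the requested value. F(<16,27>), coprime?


gcd(16,27)=1 => F=ab-a-b=16*27-16-27=432-43=389


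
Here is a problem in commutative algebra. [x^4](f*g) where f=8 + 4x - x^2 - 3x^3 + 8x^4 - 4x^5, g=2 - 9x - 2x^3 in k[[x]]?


[x^4] = sum a_i*b_j, i+j=4
  4*-2=-8
  -3*-9=27
  8*2=16
Sum=35


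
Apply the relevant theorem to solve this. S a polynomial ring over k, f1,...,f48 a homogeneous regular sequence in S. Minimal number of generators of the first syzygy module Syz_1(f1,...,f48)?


Regular sequence => Koszul complex is the minimal free resolution.
Syz_1 minimally generated by Koszul relations f_i*e_j - f_j*e_i (i<j): mu(Syz_1) = beta_2 = C(m,2) = m(m-1)/2
m=48
48*47/2 = 1128


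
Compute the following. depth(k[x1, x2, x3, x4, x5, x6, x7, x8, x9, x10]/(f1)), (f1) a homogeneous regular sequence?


depth(R)=10
depth(R/I)=10-1=9


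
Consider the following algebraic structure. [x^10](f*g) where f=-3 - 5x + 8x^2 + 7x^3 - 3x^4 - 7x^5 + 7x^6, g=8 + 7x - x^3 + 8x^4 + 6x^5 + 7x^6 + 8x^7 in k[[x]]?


[x^10] = sum a_i*b_j, i+j=10
  7*8=56
  -3*7=-21
  -7*6=-42
  7*8=56
Sum=49


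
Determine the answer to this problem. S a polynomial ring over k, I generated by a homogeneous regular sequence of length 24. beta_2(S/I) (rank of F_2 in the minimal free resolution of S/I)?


Regular sequence => Koszul complex is the minimal free resolution.
Syz_1 minimally generated by Koszul relations f_i*e_j - f_j*e_i (i<j): mu(Syz_1) = beta_2 = C(m,2) = m(m-1)/2
m=24
24*23/2 = 276


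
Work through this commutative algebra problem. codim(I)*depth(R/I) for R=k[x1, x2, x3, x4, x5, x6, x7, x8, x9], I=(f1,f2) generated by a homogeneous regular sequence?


codim=2, depth=dim(R/I)=9-2=7
Product=2*7=14


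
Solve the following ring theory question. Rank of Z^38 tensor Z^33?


rank(M(x)N) = rank(M)*rank(N)
38*33 = 1254


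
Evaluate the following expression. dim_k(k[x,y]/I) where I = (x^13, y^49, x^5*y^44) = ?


k[x,y]/I, I = (x^13, y^49, x^5*y^44)
Rect: 13x49=637. Corner: (13-5)x(49-44)=40.
dim = 637-40 = 597


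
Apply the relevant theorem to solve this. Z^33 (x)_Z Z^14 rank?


rank(M(x)N) = rank(M)*rank(N)
33*14 = 462
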